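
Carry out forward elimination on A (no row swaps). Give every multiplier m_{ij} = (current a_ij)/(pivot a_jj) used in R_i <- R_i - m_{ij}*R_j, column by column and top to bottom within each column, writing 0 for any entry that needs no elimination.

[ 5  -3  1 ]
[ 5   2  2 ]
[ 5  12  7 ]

Forward elimination:
R2 <- R2 - (1)*R1:  [ 0  5  1 ]
R3 <- R3 - (1)*R1:  [  0  15   6 ]
R3 <- R3 - (3)*R2:  [ 0  0  3 ]
Multipliers (in order of application): m_{21} = 1, m_{31} = 1, m_{32} = 3

multipliers: 1, 1, 3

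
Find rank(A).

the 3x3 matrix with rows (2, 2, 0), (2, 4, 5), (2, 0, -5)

rank(A) = 2

Row reduction:
R2 <- R2 - (1)*R1:  [ 0  2  5 ]
R3 <- R3 - (1)*R1:  [  0  -2  -5 ]
R3 <- R3 - (-1)*R2:  [ 0  0  0 ]
Row echelon form:
[ 2  2  0 ]
[ 0  2  5 ]
[ 0  0  0 ]
Nonzero rows / pivot columns: 2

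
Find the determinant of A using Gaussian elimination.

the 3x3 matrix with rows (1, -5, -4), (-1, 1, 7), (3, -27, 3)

Forward elimination:
R2 <- R2 - (-1)*R1:  [  0  -4   3 ]
R3 <- R3 - (3)*R1:  [   0  -12   15 ]
R3 <- R3 - (3)*R2:  [ 0  0  6 ]
Upper-triangular form:
[ 1  -5  -4 ]
[ 0  -4   3 ]
[ 0   0   6 ]
det(A) = (-1)^0 * (1) * (-4) * (6) = -24  (0 row swaps -> sign +1)

det(A) = -24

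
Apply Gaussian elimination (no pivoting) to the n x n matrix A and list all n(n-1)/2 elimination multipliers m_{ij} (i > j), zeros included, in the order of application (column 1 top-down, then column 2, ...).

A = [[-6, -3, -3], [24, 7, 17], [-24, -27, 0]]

Forward elimination:
R2 <- R2 - (-4)*R1:  [  0  -5   5 ]
R3 <- R3 - (4)*R1:  [   0  -15   12 ]
R3 <- R3 - (3)*R2:  [  0   0  -3 ]
Multipliers (in order of application): m_{21} = -4, m_{31} = 4, m_{32} = 3

multipliers: -4, 4, 3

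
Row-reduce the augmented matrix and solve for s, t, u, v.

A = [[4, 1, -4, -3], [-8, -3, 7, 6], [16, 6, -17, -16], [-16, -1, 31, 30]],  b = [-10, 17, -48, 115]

Forward elimination on [A|b]:
R2 <- R2 - (-2)*R1:  [  0  -1  -1   0  -3 ]
R3 <- R3 - (4)*R1:  [  0   2  -1  -4  -8 ]
R4 <- R4 - (-4)*R1:  [  0   3  15  18  75 ]
R3 <- R3 - (-2)*R2:  [   0    0   -3   -4  -14 ]
R4 <- R4 - (-3)*R2:  [  0   0  12  18  66 ]
R4 <- R4 - (-4)*R3:  [  0   0   0   2  10 ]
Row echelon form:
[ 4   1  -4  -3  |  -10 ]
[ 0  -1  -1   0  |   -3 ]
[ 0   0  -3  -4  |  -14 ]
[ 0   0   0   2  |   10 ]
Back-substitution:
v = (10) / 2 = 5
u = (-14 - (-4)*(5)) / -3 = -2
t = (-3 - (-1)*(-2)) / -1 = 5
s = (-10 - (1)*(5) - (-4)*(-2) - (-3)*(5)) / 4 = -2

(-2, 5, -2, 5)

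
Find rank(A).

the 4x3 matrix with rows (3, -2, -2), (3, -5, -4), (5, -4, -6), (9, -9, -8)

rank(A) = 3

Row reduction:
R2 <- R2 - (1)*R1:  [  0  -3  -2 ]
R3 <- R3 - (5/3)*R1:  [    0  -2/3  -8/3 ]
R4 <- R4 - (3)*R1:  [  0  -3  -2 ]
R3 <- R3 - (2/9)*R2:  [     0      0  -20/9 ]
R4 <- R4 - (1)*R2:  [ 0  0  0 ]
Row echelon form:
[ 3  -2     -2 ]
[ 0  -3     -2 ]
[ 0   0  -20/9 ]
[ 0   0      0 ]
Nonzero rows / pivot columns: 3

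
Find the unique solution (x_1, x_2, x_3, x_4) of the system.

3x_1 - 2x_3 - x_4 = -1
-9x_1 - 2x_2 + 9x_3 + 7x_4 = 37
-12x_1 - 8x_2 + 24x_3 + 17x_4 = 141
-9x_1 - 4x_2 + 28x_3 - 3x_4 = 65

(4, -1, 4, 5)

Forward elimination on [A|b]:
R2 <- R2 - (-3)*R1:  [  0  -2   3   4  34 ]
R3 <- R3 - (-4)*R1:  [   0   -8   16   13  137 ]
R4 <- R4 - (-3)*R1:  [  0  -4  22  -6  62 ]
R3 <- R3 - (4)*R2:  [  0   0   4  -3   1 ]
R4 <- R4 - (2)*R2:  [   0    0   16  -14   -6 ]
R4 <- R4 - (4)*R3:  [   0    0    0   -2  -10 ]
Row echelon form:
[ 3   0  -2  -1  |   -1 ]
[ 0  -2   3   4  |   34 ]
[ 0   0   4  -3  |    1 ]
[ 0   0   0  -2  |  -10 ]
Back-substitution:
x_4 = (-10) / -2 = 5
x_3 = (1 - (-3)*(5)) / 4 = 4
x_2 = (34 - (3)*(4) - (4)*(5)) / -2 = -1
x_1 = (-1 - (-2)*(4) - (-1)*(5)) / 3 = 4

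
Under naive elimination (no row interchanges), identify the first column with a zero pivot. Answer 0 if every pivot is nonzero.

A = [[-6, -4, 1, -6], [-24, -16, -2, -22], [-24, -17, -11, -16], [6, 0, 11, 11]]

first zero-pivot column = 2

Naive forward elimination:
R2 <- R2 - (4)*R1:  [  0   0  -6   2 ]
R3 <- R3 - (4)*R1:  [   0   -1  -15    8 ]
R4 <- R4 - (-1)*R1:  [  0  -4  12   5 ]
Matrix at this point:
[ -6  -4    1  -6 ]
[  0   0   -6   2 ]
[  0  -1  -15   8 ]
[  0  -4   12   5 ]
Pivot entry (2,2) is zero but row 3 has -1 in column 2 -> naive elimination stops; a row interchange (e.g. R2 <-> R3) would be required here.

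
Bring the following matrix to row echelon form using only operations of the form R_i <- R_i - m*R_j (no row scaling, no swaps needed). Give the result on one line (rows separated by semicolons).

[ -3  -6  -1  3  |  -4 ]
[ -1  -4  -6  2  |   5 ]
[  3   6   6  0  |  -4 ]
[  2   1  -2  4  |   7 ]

REF = [-3 -6 -1 3 -4; 0 -2 -17/3 1 19/3; 0 0 5 3 -8; 0 0 0 1 25/6]

Forward elimination:
R2 <- R2 - (1/3)*R1:  [     0     -2  -17/3      1   19/3 ]
R3 <- R3 - (-1)*R1:  [  0   0   5   3  -8 ]
R4 <- R4 - (-2/3)*R1:  [    0    -3  -8/3     6  13/3 ]
R4 <- R4 - (3/2)*R2:  [     0      0   35/6    9/2  -31/6 ]
R4 <- R4 - (7/6)*R3:  [    0     0     0     1  25/6 ]
Row echelon form:
[ -3  -6     -1  3  |    -4 ]
[  0  -2  -17/3  1  |  19/3 ]
[  0   0      5  3  |    -8 ]
[  0   0      0  1  |  25/6 ]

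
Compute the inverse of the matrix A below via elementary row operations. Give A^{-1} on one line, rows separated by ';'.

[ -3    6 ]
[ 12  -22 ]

inverse = [11/3 1; 2 1/2]

Gauss-Jordan on [A | I]:
R1 <- (1/-3)*R1:  [    1    -2  |  -1/3     0 ]
R2 <- R2 - (12)*R1:  [ 0  2  |  4  1 ]
R2 <- (1/2)*R2:  [   0    1  |    2  1/2 ]
R1 <- R1 - (-2)*R2:  [    1     0  |  11/3     1 ]
Right block of [I | A^{-1}] is the inverse:
[ 11/3    1 ]
[    2  1/2 ]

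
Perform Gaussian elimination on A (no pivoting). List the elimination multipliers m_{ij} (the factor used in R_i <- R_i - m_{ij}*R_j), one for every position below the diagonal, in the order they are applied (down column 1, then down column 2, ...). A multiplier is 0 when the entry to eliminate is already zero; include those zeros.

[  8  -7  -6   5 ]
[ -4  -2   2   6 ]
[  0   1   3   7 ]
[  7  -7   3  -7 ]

Forward elimination:
R2 <- R2 - (-1/2)*R1:  [     0  -11/2     -1   17/2 ]
R3: entry in column 1 is already 0 -> m_{31} = 0 (no row operation needed)
R4 <- R4 - (7/8)*R1:  [     0   -7/8   33/4  -91/8 ]
R3 <- R3 - (-2/11)*R2:  [     0      0  31/11  94/11 ]
R4 <- R4 - (7/44)*R2:  [       0        0   185/22  -140/11 ]
R4 <- R4 - (185/62)*R3:  [        0         0         0  -1185/31 ]
Multipliers (in order of application): m_{21} = -1/2, m_{31} = 0, m_{41} = 7/8, m_{32} = -2/11, m_{42} = 7/44, m_{43} = 185/62

multipliers: -1/2, 0, 7/8, -2/11, 7/44, 185/62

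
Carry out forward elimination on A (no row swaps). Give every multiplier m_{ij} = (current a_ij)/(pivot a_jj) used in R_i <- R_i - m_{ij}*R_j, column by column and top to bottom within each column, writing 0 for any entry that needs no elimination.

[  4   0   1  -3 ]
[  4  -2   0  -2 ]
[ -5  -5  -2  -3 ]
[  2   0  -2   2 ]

multipliers: 1, -5/4, 1/2, 5/2, 0, -10/7

Forward elimination:
R2 <- R2 - (1)*R1:  [  0  -2  -1   1 ]
R3 <- R3 - (-5/4)*R1:  [     0     -5   -3/4  -27/4 ]
R4 <- R4 - (1/2)*R1:  [    0     0  -5/2   7/2 ]
R3 <- R3 - (5/2)*R2:  [     0      0    7/4  -37/4 ]
R4: entry in column 2 is already 0 -> m_{42} = 0 (no row operation needed)
R4 <- R4 - (-10/7)*R3:  [     0      0      0  -68/7 ]
Multipliers (in order of application): m_{21} = 1, m_{31} = -5/4, m_{41} = 1/2, m_{32} = 5/2, m_{42} = 0, m_{43} = -10/7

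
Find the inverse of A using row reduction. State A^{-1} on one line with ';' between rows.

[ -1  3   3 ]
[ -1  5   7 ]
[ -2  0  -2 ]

inverse = [5/4 -3/4 -3/4; 2 -1 -1/2; -5/4 3/4 1/4]

Gauss-Jordan on [A | I]:
R1 <- (1/-1)*R1:  [  1  -3  -3  |  -1   0   0 ]
R2 <- R2 - (-1)*R1:  [  0   2   4  |  -1   1   0 ]
R3 <- R3 - (-2)*R1:  [  0  -6  -8  |  -2   0   1 ]
R2 <- (1/2)*R2:  [    0     1     2  |  -1/2   1/2     0 ]
R1 <- R1 - (-3)*R2:  [    1     0     3  |  -5/2   3/2     0 ]
R3 <- R3 - (-6)*R2:  [  0   0   4  |  -5   3   1 ]
R3 <- (1/4)*R3:  [    0     0     1  |  -5/4   3/4   1/4 ]
R1 <- R1 - (3)*R3:  [    1     0     0  |   5/4  -3/4  -3/4 ]
R2 <- R2 - (2)*R3:  [    0     1     0  |     2    -1  -1/2 ]
Right block of [I | A^{-1}] is the inverse:
[  5/4  -3/4  -3/4 ]
[    2    -1  -1/2 ]
[ -5/4   3/4   1/4 ]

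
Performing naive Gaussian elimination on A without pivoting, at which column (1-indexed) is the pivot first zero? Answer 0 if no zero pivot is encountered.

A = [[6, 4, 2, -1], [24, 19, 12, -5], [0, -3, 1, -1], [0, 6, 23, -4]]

first zero-pivot column = 0

Naive forward elimination:
R2 <- R2 - (4)*R1:  [  0   3   4  -1 ]
R3 <- R3 - (-1)*R2:  [  0   0   5  -2 ]
R4 <- R4 - (2)*R2:  [  0   0  15  -2 ]
R4 <- R4 - (3)*R3:  [ 0  0  0  4 ]
All pivots nonzero; naive elimination completes without hitting a zero pivot.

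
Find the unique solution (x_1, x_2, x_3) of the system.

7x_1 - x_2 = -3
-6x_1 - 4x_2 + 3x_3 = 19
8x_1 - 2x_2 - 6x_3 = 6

(-1, -4, -1)

Forward elimination on [A|b]:
R2 <- R2 - (-6/7)*R1:  [     0  -34/7      3  115/7 ]
R3 <- R3 - (8/7)*R1:  [    0  -6/7    -6  66/7 ]
R3 <- R3 - (3/17)*R2:  [       0        0  -111/17   111/17 ]
Row echelon form:
[ 7     -1        0  |      -3 ]
[ 0  -34/7        3  |   115/7 ]
[ 0      0  -111/17  |  111/17 ]
Back-substitution:
x_3 = (111/17) / (-111/17) = -1
x_2 = (115/7 - (3)*(-1)) / (-34/7) = -4
x_1 = (-3 - (-1)*(-4)) / 7 = -1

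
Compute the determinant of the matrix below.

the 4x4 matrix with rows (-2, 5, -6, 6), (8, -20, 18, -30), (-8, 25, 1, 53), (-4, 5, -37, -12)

Forward elimination:
R2 <- R2 - (-4)*R1:  [  0   0  -6  -6 ]
R3 <- R3 - (4)*R1:  [  0   5  25  29 ]
R4 <- R4 - (2)*R1:  [   0   -5  -25  -24 ]
R2 <-> R3   (pivot in column 2 was zero)
[ -2   5   -6    6 ]
[  0   5   25   29 ]
[  0   0   -6   -6 ]
[  0  -5  -25  -24 ]
R4 <- R4 - (-1)*R2:  [ 0  0  0  5 ]
Upper-triangular form:
[ -2  5  -6   6 ]
[  0  5  25  29 ]
[  0  0  -6  -6 ]
[  0  0   0   5 ]
det(A) = (-1)^1 * (-2) * (5) * (-6) * (5) = -300  (1 row swap -> sign -1)

det(A) = -300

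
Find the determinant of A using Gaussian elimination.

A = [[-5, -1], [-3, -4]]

Forward elimination:
R2 <- R2 - (3/5)*R1:  [     0  -17/5 ]
Upper-triangular form:
[ -5     -1 ]
[  0  -17/5 ]
det(A) = (-1)^0 * (-5) * (-17/5) = 17  (0 row swaps -> sign +1)

det(A) = 17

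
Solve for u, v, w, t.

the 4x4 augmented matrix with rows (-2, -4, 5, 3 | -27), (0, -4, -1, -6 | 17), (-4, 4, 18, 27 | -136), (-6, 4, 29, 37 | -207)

(-2, 0, -5, -2)

Forward elimination on [A|b]:
R3 <- R3 - (2)*R1:  [   0   12    8   21  -82 ]
R4 <- R4 - (3)*R1:  [    0    16    14    28  -126 ]
R3 <- R3 - (-3)*R2:  [   0    0    5    3  -31 ]
R4 <- R4 - (-4)*R2:  [   0    0   10    4  -58 ]
R4 <- R4 - (2)*R3:  [  0   0   0  -2   4 ]
Row echelon form:
[ -2  -4   5   3  |  -27 ]
[  0  -4  -1  -6  |   17 ]
[  0   0   5   3  |  -31 ]
[  0   0   0  -2  |    4 ]
Back-substitution:
t = (4) / -2 = -2
w = (-31 - (3)*(-2)) / 5 = -5
v = (17 - (-1)*(-5) - (-6)*(-2)) / -4 = 0
u = (-27 - (-4)*(0) - (5)*(-5) - (3)*(-2)) / -2 = -2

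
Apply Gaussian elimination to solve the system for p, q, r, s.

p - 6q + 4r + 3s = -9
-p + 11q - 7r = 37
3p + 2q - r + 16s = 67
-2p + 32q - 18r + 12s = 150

(-1, 2, -2, 4)

Forward elimination on [A|b]:
R2 <- R2 - (-1)*R1:  [  0   5  -3   3  28 ]
R3 <- R3 - (3)*R1:  [   0   20  -13    7   94 ]
R4 <- R4 - (-2)*R1:  [   0   20  -10   18  132 ]
R3 <- R3 - (4)*R2:  [   0    0   -1   -5  -18 ]
R4 <- R4 - (4)*R2:  [  0   0   2   6  20 ]
R4 <- R4 - (-2)*R3:  [   0    0    0   -4  -16 ]
Row echelon form:
[ 1  -6   4   3  |   -9 ]
[ 0   5  -3   3  |   28 ]
[ 0   0  -1  -5  |  -18 ]
[ 0   0   0  -4  |  -16 ]
Back-substitution:
s = (-16) / -4 = 4
r = (-18 - (-5)*(4)) / -1 = -2
q = (28 - (-3)*(-2) - (3)*(4)) / 5 = 2
p = (-9 - (-6)*(2) - (4)*(-2) - (3)*(4)) / 1 = -1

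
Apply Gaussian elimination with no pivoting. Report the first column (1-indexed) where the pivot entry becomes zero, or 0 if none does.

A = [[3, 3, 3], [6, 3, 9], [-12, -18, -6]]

first zero-pivot column = 3

Naive forward elimination:
R2 <- R2 - (2)*R1:  [  0  -3   3 ]
R3 <- R3 - (-4)*R1:  [  0  -6   6 ]
R3 <- R3 - (2)*R2:  [ 0  0  0 ]
Matrix at this point:
[ 3   3  3 ]
[ 0  -3  3 ]
[ 0   0  0 ]
Pivot entry (3,3) in the last row is zero and there are no rows below to swap with -> zero pivot in column 3 (A is singular).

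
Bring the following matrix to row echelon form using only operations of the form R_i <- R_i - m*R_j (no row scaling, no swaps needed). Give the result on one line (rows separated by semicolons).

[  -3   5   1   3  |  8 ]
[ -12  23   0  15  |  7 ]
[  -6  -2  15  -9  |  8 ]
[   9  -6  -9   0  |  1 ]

Forward elimination:
R2 <- R2 - (4)*R1:  [   0    3   -4    3  -25 ]
R3 <- R3 - (2)*R1:  [   0  -12   13  -15   -8 ]
R4 <- R4 - (-3)*R1:  [  0   9  -6   9  25 ]
R3 <- R3 - (-4)*R2:  [    0     0    -3    -3  -108 ]
R4 <- R4 - (3)*R2:  [   0    0    6    0  100 ]
R4 <- R4 - (-2)*R3:  [    0     0     0    -6  -116 ]
Row echelon form:
[ -3  5   1   3  |     8 ]
[  0  3  -4   3  |   -25 ]
[  0  0  -3  -3  |  -108 ]
[  0  0   0  -6  |  -116 ]

REF = [-3 5 1 3 8; 0 3 -4 3 -25; 0 0 -3 -3 -108; 0 0 0 -6 -116]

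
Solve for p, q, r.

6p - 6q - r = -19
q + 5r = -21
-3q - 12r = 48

Forward elimination on [A|b]:
R3 <- R3 - (-3)*R2:  [   0    0    3  -15 ]
Row echelon form:
[ 6  -6  -1  |  -19 ]
[ 0   1   5  |  -21 ]
[ 0   0   3  |  -15 ]
Back-substitution:
r = (-15) / 3 = -5
q = (-21 - (5)*(-5)) / 1 = 4
p = (-19 - (-6)*(4) - (-1)*(-5)) / 6 = 0

(0, 4, -5)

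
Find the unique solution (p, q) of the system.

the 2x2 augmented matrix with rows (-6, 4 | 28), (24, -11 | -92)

(-2, 4)

Forward elimination on [A|b]:
R2 <- R2 - (-4)*R1:  [  0   5  20 ]
Row echelon form:
[ -6  4  |  28 ]
[  0  5  |  20 ]
Back-substitution:
q = (20) / 5 = 4
p = (28 - (4)*(4)) / -6 = -2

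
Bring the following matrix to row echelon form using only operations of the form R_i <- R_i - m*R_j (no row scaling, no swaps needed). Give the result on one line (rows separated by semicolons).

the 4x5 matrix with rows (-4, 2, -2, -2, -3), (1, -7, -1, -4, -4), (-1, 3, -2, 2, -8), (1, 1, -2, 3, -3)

REF = [-4 2 -2 -2 -3; 0 -13/2 -3/2 -9/2 -19/4; 0 0 -27/13 10/13 -118/13; 0 0 0 11/27 205/27]

Forward elimination:
R2 <- R2 - (-1/4)*R1:  [     0  -13/2   -3/2   -9/2  -19/4 ]
R3 <- R3 - (1/4)*R1:  [     0    5/2   -3/2    5/2  -29/4 ]
R4 <- R4 - (-1/4)*R1:  [     0    3/2   -5/2    5/2  -15/4 ]
R3 <- R3 - (-5/13)*R2:  [       0        0   -27/13    10/13  -118/13 ]
R4 <- R4 - (-3/13)*R2:  [      0       0  -37/13   19/13  -63/13 ]
R4 <- R4 - (37/27)*R3:  [      0       0       0   11/27  205/27 ]
Row echelon form:
[ -4      2      -2     -2       -3 ]
[  0  -13/2    -3/2   -9/2    -19/4 ]
[  0      0  -27/13  10/13  -118/13 ]
[  0      0       0  11/27   205/27 ]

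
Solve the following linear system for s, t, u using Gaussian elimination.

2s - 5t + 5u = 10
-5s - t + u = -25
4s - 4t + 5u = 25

(5, 5, 5)

Forward elimination on [A|b]:
R2 <- R2 - (-5/2)*R1:  [     0  -27/2   27/2      0 ]
R3 <- R3 - (2)*R1:  [  0   6  -5   5 ]
R3 <- R3 - (-4/9)*R2:  [ 0  0  1  5 ]
Row echelon form:
[ 2     -5     5  |  10 ]
[ 0  -27/2  27/2  |   0 ]
[ 0      0     1  |   5 ]
Back-substitution:
u = (5) / 1 = 5
t = (0 - (27/2)*(5)) / (-27/2) = 5
s = (10 - (-5)*(5) - (5)*(5)) / 2 = 5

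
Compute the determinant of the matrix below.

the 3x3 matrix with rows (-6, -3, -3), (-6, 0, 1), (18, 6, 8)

det(A) = -54

Forward elimination:
R2 <- R2 - (1)*R1:  [ 0  3  4 ]
R3 <- R3 - (-3)*R1:  [  0  -3  -1 ]
R3 <- R3 - (-1)*R2:  [ 0  0  3 ]
Upper-triangular form:
[ -6  -3  -3 ]
[  0   3   4 ]
[  0   0   3 ]
det(A) = (-1)^0 * (-6) * (3) * (3) = -54  (0 row swaps -> sign +1)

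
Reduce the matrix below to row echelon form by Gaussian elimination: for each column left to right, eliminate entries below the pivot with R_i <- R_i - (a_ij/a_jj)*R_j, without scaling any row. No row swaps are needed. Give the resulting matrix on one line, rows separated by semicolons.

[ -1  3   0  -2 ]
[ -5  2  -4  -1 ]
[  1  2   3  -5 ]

Forward elimination:
R2 <- R2 - (5)*R1:  [   0  -13   -4    9 ]
R3 <- R3 - (-1)*R1:  [  0   5   3  -7 ]
R3 <- R3 - (-5/13)*R2:  [      0       0   19/13  -46/13 ]
Row echelon form:
[ -1    3      0      -2 ]
[  0  -13     -4       9 ]
[  0    0  19/13  -46/13 ]

REF = [-1 3 0 -2; 0 -13 -4 9; 0 0 19/13 -46/13]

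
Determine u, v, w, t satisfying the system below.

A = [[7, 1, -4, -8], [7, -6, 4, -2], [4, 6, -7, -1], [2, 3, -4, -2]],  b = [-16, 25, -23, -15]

Forward elimination on [A|b]:
R2 <- R2 - (1)*R1:  [  0  -7   8   6  41 ]
R3 <- R3 - (4/7)*R1:  [     0   38/7  -33/7   25/7  -97/7 ]
R4 <- R4 - (2/7)*R1:  [     0   19/7  -20/7    2/7  -73/7 ]
R3 <- R3 - (-38/49)*R2:  [      0       0   73/49  403/49  879/49 ]
R4 <- R4 - (-19/49)*R2:  [      0       0   12/49  128/49  268/49 ]
R4 <- R4 - (12/73)*R3:  [      0       0       0   92/73  184/73 ]
Row echelon form:
[ 7   1     -4      -8  |     -16 ]
[ 0  -7      8       6  |      41 ]
[ 0   0  73/49  403/49  |  879/49 ]
[ 0   0      0   92/73  |  184/73 ]
Back-substitution:
t = (184/73) / (92/73) = 2
w = (879/49 - (403/49)*(2)) / (73/49) = 1
v = (41 - (8)*(1) - (6)*(2)) / -7 = -3
u = (-16 - (1)*(-3) - (-4)*(1) - (-8)*(2)) / 7 = 1

(1, -3, 1, 2)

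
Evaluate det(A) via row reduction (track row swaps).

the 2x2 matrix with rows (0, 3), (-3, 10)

Forward elimination:
R1 <-> R2   (pivot in column 1 was zero)
[ -3  10 ]
[  0   3 ]
Upper-triangular form:
[ -3  10 ]
[  0   3 ]
det(A) = (-1)^1 * (-3) * (3) = 9  (1 row swap -> sign -1)

det(A) = 9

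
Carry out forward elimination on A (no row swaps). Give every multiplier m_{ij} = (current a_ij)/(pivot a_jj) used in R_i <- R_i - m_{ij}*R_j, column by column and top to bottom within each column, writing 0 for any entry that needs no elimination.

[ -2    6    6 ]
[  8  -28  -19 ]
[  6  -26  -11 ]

multipliers: -4, -3, 2

Forward elimination:
R2 <- R2 - (-4)*R1:  [  0  -4   5 ]
R3 <- R3 - (-3)*R1:  [  0  -8   7 ]
R3 <- R3 - (2)*R2:  [  0   0  -3 ]
Multipliers (in order of application): m_{21} = -4, m_{31} = -3, m_{32} = 2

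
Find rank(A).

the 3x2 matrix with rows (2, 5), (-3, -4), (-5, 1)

rank(A) = 2

Row reduction:
R2 <- R2 - (-3/2)*R1:  [   0  7/2 ]
R3 <- R3 - (-5/2)*R1:  [    0  27/2 ]
R3 <- R3 - (27/7)*R2:  [ 0  0 ]
Row echelon form:
[ 2    5 ]
[ 0  7/2 ]
[ 0    0 ]
Nonzero rows / pivot columns: 2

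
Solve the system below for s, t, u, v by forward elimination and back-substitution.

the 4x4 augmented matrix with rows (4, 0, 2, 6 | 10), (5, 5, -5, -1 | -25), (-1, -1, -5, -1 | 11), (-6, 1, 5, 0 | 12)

(-4, -2, -2, 5)

Forward elimination on [A|b]:
R2 <- R2 - (5/4)*R1:  [     0      5  -15/2  -17/2  -75/2 ]
R3 <- R3 - (-1/4)*R1:  [    0    -1  -9/2   1/2  27/2 ]
R4 <- R4 - (-3/2)*R1:  [  0   1   8   9  27 ]
R3 <- R3 - (-1/5)*R2:  [    0     0    -6  -6/5     6 ]
R4 <- R4 - (1/5)*R2:  [      0       0    19/2  107/10    69/2 ]
R4 <- R4 - (-19/12)*R3:  [    0     0     0  44/5    44 ]
Row echelon form:
[ 4  0      2      6  |     10 ]
[ 0  5  -15/2  -17/2  |  -75/2 ]
[ 0  0     -6   -6/5  |      6 ]
[ 0  0      0   44/5  |     44 ]
Back-substitution:
v = (44) / (44/5) = 5
u = (6 - (-6/5)*(5)) / -6 = -2
t = (-75/2 - (-15/2)*(-2) - (-17/2)*(5)) / 5 = -2
s = (10 - (2)*(-2) - (6)*(5)) / 4 = -4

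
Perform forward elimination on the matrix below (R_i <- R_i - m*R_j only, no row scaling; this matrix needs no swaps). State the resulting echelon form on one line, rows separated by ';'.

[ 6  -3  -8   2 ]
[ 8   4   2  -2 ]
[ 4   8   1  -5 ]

REF = [6 -3 -8 2; 0 8 38/3 -14/3; 0 0 -19/2 -1/2]

Forward elimination:
R2 <- R2 - (4/3)*R1:  [     0      8   38/3  -14/3 ]
R3 <- R3 - (2/3)*R1:  [     0     10   19/3  -19/3 ]
R3 <- R3 - (5/4)*R2:  [     0      0  -19/2   -1/2 ]
Row echelon form:
[ 6  -3     -8      2 ]
[ 0   8   38/3  -14/3 ]
[ 0   0  -19/2   -1/2 ]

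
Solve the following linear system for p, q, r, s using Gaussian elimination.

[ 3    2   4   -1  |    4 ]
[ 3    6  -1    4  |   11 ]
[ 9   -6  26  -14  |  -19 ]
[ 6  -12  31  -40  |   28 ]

(1, 3, -2, -3)

Forward elimination on [A|b]:
R2 <- R2 - (1)*R1:  [  0   4  -5   5   7 ]
R3 <- R3 - (3)*R1:  [   0  -12   14  -11  -31 ]
R4 <- R4 - (2)*R1:  [   0  -16   23  -38   20 ]
R3 <- R3 - (-3)*R2:  [   0    0   -1    4  -10 ]
R4 <- R4 - (-4)*R2:  [   0    0    3  -18   48 ]
R4 <- R4 - (-3)*R3:  [  0   0   0  -6  18 ]
Row echelon form:
[ 3  2   4  -1  |    4 ]
[ 0  4  -5   5  |    7 ]
[ 0  0  -1   4  |  -10 ]
[ 0  0   0  -6  |   18 ]
Back-substitution:
s = (18) / -6 = -3
r = (-10 - (4)*(-3)) / -1 = -2
q = (7 - (-5)*(-2) - (5)*(-3)) / 4 = 3
p = (4 - (2)*(3) - (4)*(-2) - (-1)*(-3)) / 3 = 1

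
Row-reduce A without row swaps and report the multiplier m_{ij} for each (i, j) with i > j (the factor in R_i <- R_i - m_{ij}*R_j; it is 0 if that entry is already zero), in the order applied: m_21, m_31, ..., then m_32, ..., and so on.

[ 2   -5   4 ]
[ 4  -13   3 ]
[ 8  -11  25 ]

multipliers: 2, 4, -3

Forward elimination:
R2 <- R2 - (2)*R1:  [  0  -3  -5 ]
R3 <- R3 - (4)*R1:  [ 0  9  9 ]
R3 <- R3 - (-3)*R2:  [  0   0  -6 ]
Multipliers (in order of application): m_{21} = 2, m_{31} = 4, m_{32} = -3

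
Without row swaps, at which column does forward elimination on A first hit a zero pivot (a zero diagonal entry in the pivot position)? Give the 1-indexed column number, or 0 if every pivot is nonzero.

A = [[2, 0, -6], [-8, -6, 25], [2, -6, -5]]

Naive forward elimination:
R2 <- R2 - (-4)*R1:  [  0  -6   1 ]
R3 <- R3 - (1)*R1:  [  0  -6   1 ]
R3 <- R3 - (1)*R2:  [ 0  0  0 ]
Matrix at this point:
[ 2   0  -6 ]
[ 0  -6   1 ]
[ 0   0   0 ]
Pivot entry (3,3) in the last row is zero and there are no rows below to swap with -> zero pivot in column 3 (A is singular).

first zero-pivot column = 3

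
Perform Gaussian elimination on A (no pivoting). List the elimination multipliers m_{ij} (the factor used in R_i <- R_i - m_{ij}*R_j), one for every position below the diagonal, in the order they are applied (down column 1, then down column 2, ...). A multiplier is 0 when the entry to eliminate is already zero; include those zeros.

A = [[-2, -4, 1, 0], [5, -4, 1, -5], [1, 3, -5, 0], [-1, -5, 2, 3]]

Forward elimination:
R2 <- R2 - (-5/2)*R1:  [   0  -14  7/2   -5 ]
R3 <- R3 - (-1/2)*R1:  [    0     1  -9/2     0 ]
R4 <- R4 - (1/2)*R1:  [   0   -3  3/2    3 ]
R3 <- R3 - (-1/14)*R2:  [     0      0  -17/4  -5/14 ]
R4 <- R4 - (3/14)*R2:  [     0      0    3/4  57/14 ]
R4 <- R4 - (-3/17)*R3:  [       0        0        0  477/119 ]
Multipliers (in order of application): m_{21} = -5/2, m_{31} = -1/2, m_{41} = 1/2, m_{32} = -1/14, m_{42} = 3/14, m_{43} = -3/17

multipliers: -5/2, -1/2, 1/2, -1/14, 3/14, -3/17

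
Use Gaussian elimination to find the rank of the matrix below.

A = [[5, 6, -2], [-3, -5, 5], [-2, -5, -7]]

Row reduction:
R2 <- R2 - (-3/5)*R1:  [    0  -7/5  19/5 ]
R3 <- R3 - (-2/5)*R1:  [     0  -13/5  -39/5 ]
R3 <- R3 - (13/7)*R2:  [      0       0  -104/7 ]
Row echelon form:
[ 5     6      -2 ]
[ 0  -7/5    19/5 ]
[ 0     0  -104/7 ]
Nonzero rows / pivot columns: 3

rank(A) = 3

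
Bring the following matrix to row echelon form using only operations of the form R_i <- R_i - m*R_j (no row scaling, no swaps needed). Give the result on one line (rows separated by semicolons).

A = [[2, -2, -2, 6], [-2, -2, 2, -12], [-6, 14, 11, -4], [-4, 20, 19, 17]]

REF = [2 -2 -2 6; 0 -4 0 -6; 0 0 5 2; 0 0 0 -1]

Forward elimination:
R2 <- R2 - (-1)*R1:  [  0  -4   0  -6 ]
R3 <- R3 - (-3)*R1:  [  0   8   5  14 ]
R4 <- R4 - (-2)*R1:  [  0  16  15  29 ]
R3 <- R3 - (-2)*R2:  [ 0  0  5  2 ]
R4 <- R4 - (-4)*R2:  [  0   0  15   5 ]
R4 <- R4 - (3)*R3:  [  0   0   0  -1 ]
Row echelon form:
[ 2  -2  -2   6 ]
[ 0  -4   0  -6 ]
[ 0   0   5   2 ]
[ 0   0   0  -1 ]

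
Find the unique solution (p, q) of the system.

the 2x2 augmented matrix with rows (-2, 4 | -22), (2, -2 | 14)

Forward elimination on [A|b]:
R2 <- R2 - (-1)*R1:  [  0   2  -8 ]
Row echelon form:
[ -2  4  |  -22 ]
[  0  2  |   -8 ]
Back-substitution:
q = (-8) / 2 = -4
p = (-22 - (4)*(-4)) / -2 = 3

(3, -4)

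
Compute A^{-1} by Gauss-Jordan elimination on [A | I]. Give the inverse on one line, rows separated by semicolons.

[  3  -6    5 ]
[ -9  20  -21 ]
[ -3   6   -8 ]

inverse = [17/9 1 -13/9; 1/2 1/2 -1; -1/3 0 -1/3]

Gauss-Jordan on [A | I]:
R1 <- (1/3)*R1:  [   1   -2  5/3  |  1/3    0    0 ]
R2 <- R2 - (-9)*R1:  [  0   2  -6  |   3   1   0 ]
R3 <- R3 - (-3)*R1:  [  0   0  -3  |   1   0   1 ]
R2 <- (1/2)*R2:  [   0    1   -3  |  3/2  1/2    0 ]
R1 <- R1 - (-2)*R2:  [     1      0  -13/3  |   10/3      1      0 ]
R3 <- (1/-3)*R3:  [    0     0     1  |  -1/3     0  -1/3 ]
R1 <- R1 - (-13/3)*R3:  [     1      0      0  |   17/9      1  -13/9 ]
R2 <- R2 - (-3)*R3:  [   0    1    0  |  1/2  1/2   -1 ]
Right block of [I | A^{-1}] is the inverse:
[ 17/9    1  -13/9 ]
[  1/2  1/2     -1 ]
[ -1/3    0   -1/3 ]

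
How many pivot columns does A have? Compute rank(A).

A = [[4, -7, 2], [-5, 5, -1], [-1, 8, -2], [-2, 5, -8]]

rank(A) = 3

Row reduction:
R2 <- R2 - (-5/4)*R1:  [     0  -15/4    3/2 ]
R3 <- R3 - (-1/4)*R1:  [    0  25/4  -3/2 ]
R4 <- R4 - (-1/2)*R1:  [   0  3/2   -7 ]
R3 <- R3 - (-5/3)*R2:  [ 0  0  1 ]
R4 <- R4 - (-2/5)*R2:  [     0      0  -32/5 ]
R4 <- R4 - (-32/5)*R3:  [ 0  0  0 ]
Row echelon form:
[ 4     -7    2 ]
[ 0  -15/4  3/2 ]
[ 0      0    1 ]
[ 0      0    0 ]
Nonzero rows / pivot columns: 3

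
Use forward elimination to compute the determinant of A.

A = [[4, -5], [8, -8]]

det(A) = 8

Forward elimination:
R2 <- R2 - (2)*R1:  [ 0  2 ]
Upper-triangular form:
[ 4  -5 ]
[ 0   2 ]
det(A) = (-1)^0 * (4) * (2) = 8  (0 row swaps -> sign +1)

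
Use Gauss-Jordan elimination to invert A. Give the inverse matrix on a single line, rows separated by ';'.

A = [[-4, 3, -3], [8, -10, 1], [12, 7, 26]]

Gauss-Jordan on [A | I]:
R1 <- (1/-4)*R1:  [    1  -3/4   3/4  |  -1/4     0     0 ]
R2 <- R2 - (8)*R1:  [  0  -4  -5  |   2   1   0 ]
R3 <- R3 - (12)*R1:  [  0  16  17  |   3   0   1 ]
R2 <- (1/-4)*R2:  [    0     1   5/4  |  -1/2  -1/4     0 ]
R1 <- R1 - (-3/4)*R2:  [     1      0  27/16  |   -5/8  -3/16      0 ]
R3 <- R3 - (16)*R2:  [  0   0  -3  |  11   4   1 ]
R3 <- (1/-3)*R3:  [     0      0      1  |  -11/3   -4/3   -1/3 ]
R1 <- R1 - (27/16)*R3:  [     1      0      0  |  89/16  33/16   9/16 ]
R2 <- R2 - (5/4)*R3:  [     0      1      0  |  49/12  17/12   5/12 ]
Right block of [I | A^{-1}] is the inverse:
[ 89/16  33/16  9/16 ]
[ 49/12  17/12  5/12 ]
[ -11/3   -4/3  -1/3 ]

inverse = [89/16 33/16 9/16; 49/12 17/12 5/12; -11/3 -4/3 -1/3]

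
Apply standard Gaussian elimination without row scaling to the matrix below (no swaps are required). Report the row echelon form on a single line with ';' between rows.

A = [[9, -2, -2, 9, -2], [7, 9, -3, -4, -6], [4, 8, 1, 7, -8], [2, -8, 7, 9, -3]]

REF = [9 -2 -2 9 -2; 0 95/9 -13/9 -11 -40/9; 0 0 59/19 233/19 -64/19; 0 0 0 -7726/295 359/295]

Forward elimination:
R2 <- R2 - (7/9)*R1:  [     0   95/9  -13/9    -11  -40/9 ]
R3 <- R3 - (4/9)*R1:  [     0   80/9   17/9      3  -64/9 ]
R4 <- R4 - (2/9)*R1:  [     0  -68/9   67/9      7  -23/9 ]
R3 <- R3 - (16/19)*R2:  [      0       0   59/19  233/19  -64/19 ]
R4 <- R4 - (-68/95)*R2:  [       0        0   609/95   -83/95  -109/19 ]
R4 <- R4 - (609/295)*R3:  [         0          0          0  -7726/295    359/295 ]
Row echelon form:
[ 9    -2     -2          9       -2 ]
[ 0  95/9  -13/9        -11    -40/9 ]
[ 0     0  59/19     233/19   -64/19 ]
[ 0     0      0  -7726/295  359/295 ]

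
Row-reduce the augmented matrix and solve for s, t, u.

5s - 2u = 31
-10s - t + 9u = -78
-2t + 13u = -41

(5, 1, -3)

Forward elimination on [A|b]:
R2 <- R2 - (-2)*R1:  [   0   -1    5  -16 ]
R3 <- R3 - (2)*R2:  [  0   0   3  -9 ]
Row echelon form:
[ 5   0  -2  |   31 ]
[ 0  -1   5  |  -16 ]
[ 0   0   3  |   -9 ]
Back-substitution:
u = (-9) / 3 = -3
t = (-16 - (5)*(-3)) / -1 = 1
s = (31 - (-2)*(-3)) / 5 = 5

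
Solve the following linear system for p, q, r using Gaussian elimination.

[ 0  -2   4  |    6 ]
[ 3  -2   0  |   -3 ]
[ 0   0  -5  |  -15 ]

Forward elimination on [A|b]:
R1 <-> R2   (pivot in column 1 was zero)
[ 3  -2   0   -3 ]
[ 0  -2   4    6 ]
[ 0   0  -5  -15 ]
Row echelon form:
[ 3  -2   0  |   -3 ]
[ 0  -2   4  |    6 ]
[ 0   0  -5  |  -15 ]
Back-substitution:
r = (-15) / -5 = 3
q = (6 - (4)*(3)) / -2 = 3
p = (-3 - (-2)*(3)) / 3 = 1

(1, 3, 3)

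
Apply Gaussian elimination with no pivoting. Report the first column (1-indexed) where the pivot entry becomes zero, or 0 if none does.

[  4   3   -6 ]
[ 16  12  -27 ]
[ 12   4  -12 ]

Naive forward elimination:
R2 <- R2 - (4)*R1:  [  0   0  -3 ]
R3 <- R3 - (3)*R1:  [  0  -5   6 ]
Matrix at this point:
[ 4   3  -6 ]
[ 0   0  -3 ]
[ 0  -5   6 ]
Pivot entry (2,2) is zero but row 3 has -5 in column 2 -> naive elimination stops; a row interchange (e.g. R2 <-> R3) would be required here.

first zero-pivot column = 2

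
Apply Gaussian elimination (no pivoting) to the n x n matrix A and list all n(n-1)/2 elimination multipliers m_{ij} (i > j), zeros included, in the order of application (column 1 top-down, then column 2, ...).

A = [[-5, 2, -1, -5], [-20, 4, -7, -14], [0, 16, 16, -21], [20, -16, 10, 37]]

multipliers: 4, 0, -4, -4, 2, 3

Forward elimination:
R2 <- R2 - (4)*R1:  [  0  -4  -3   6 ]
R3: entry in column 1 is already 0 -> m_{31} = 0 (no row operation needed)
R4 <- R4 - (-4)*R1:  [  0  -8   6  17 ]
R3 <- R3 - (-4)*R2:  [ 0  0  4  3 ]
R4 <- R4 - (2)*R2:  [  0   0  12   5 ]
R4 <- R4 - (3)*R3:  [  0   0   0  -4 ]
Multipliers (in order of application): m_{21} = 4, m_{31} = 0, m_{41} = -4, m_{32} = -4, m_{42} = 2, m_{43} = 3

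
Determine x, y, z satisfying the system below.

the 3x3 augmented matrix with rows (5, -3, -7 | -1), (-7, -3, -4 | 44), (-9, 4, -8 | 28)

(-4, -4, -1)

Forward elimination on [A|b]:
R2 <- R2 - (-7/5)*R1:  [     0  -36/5  -69/5  213/5 ]
R3 <- R3 - (-9/5)*R1:  [      0    -7/5  -103/5   131/5 ]
R3 <- R3 - (7/36)*R2:  [       0        0  -215/12   215/12 ]
Row echelon form:
[ 5     -3       -7  |      -1 ]
[ 0  -36/5    -69/5  |   213/5 ]
[ 0      0  -215/12  |  215/12 ]
Back-substitution:
z = (215/12) / (-215/12) = -1
y = (213/5 - (-69/5)*(-1)) / (-36/5) = -4
x = (-1 - (-3)*(-4) - (-7)*(-1)) / 5 = -4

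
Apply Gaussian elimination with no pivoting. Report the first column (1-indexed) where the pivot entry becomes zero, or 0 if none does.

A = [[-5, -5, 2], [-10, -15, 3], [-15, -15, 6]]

first zero-pivot column = 3

Naive forward elimination:
R2 <- R2 - (2)*R1:  [  0  -5  -1 ]
R3 <- R3 - (3)*R1:  [ 0  0  0 ]
Matrix at this point:
[ -5  -5   2 ]
[  0  -5  -1 ]
[  0   0   0 ]
Pivot entry (3,3) in the last row is zero and there are no rows below to swap with -> zero pivot in column 3 (A is singular).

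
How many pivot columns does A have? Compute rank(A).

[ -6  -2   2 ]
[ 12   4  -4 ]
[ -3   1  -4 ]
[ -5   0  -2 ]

Row reduction:
R2 <- R2 - (-2)*R1:  [ 0  0  0 ]
R3 <- R3 - (1/2)*R1:  [  0   2  -5 ]
R4 <- R4 - (5/6)*R1:  [     0    5/3  -11/3 ]
R2 <-> R3   (pivot in column 2 was zero)
[ -6   -2      2 ]
[  0    2     -5 ]
[  0    0      0 ]
[  0  5/3  -11/3 ]
R4 <- R4 - (5/6)*R2:  [   0    0  1/2 ]
R3 <-> R4   (pivot in column 3 was zero)
[ -6  -2    2 ]
[  0   2   -5 ]
[  0   0  1/2 ]
[  0   0    0 ]
Row echelon form:
[ -6  -2    2 ]
[  0   2   -5 ]
[  0   0  1/2 ]
[  0   0    0 ]
Nonzero rows / pivot columns: 3

rank(A) = 3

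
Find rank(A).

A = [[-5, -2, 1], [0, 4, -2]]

Row reduction:
Row echelon form:
[ -5  -2   1 ]
[  0   4  -2 ]
Nonzero rows / pivot columns: 2

rank(A) = 2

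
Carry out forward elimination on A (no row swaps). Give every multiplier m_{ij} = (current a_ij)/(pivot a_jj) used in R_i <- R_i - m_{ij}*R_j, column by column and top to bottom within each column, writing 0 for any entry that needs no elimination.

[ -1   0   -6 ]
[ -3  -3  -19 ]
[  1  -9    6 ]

Forward elimination:
R2 <- R2 - (3)*R1:  [  0  -3  -1 ]
R3 <- R3 - (-1)*R1:  [  0  -9   0 ]
R3 <- R3 - (3)*R2:  [ 0  0  3 ]
Multipliers (in order of application): m_{21} = 3, m_{31} = -1, m_{32} = 3

multipliers: 3, -1, 3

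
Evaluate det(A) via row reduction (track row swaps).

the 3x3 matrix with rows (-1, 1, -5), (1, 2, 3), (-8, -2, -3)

det(A) = -91

Forward elimination:
R2 <- R2 - (-1)*R1:  [  0   3  -2 ]
R3 <- R3 - (8)*R1:  [   0  -10   37 ]
R3 <- R3 - (-10/3)*R2:  [    0     0  91/3 ]
Upper-triangular form:
[ -1  1    -5 ]
[  0  3    -2 ]
[  0  0  91/3 ]
det(A) = (-1)^0 * (-1) * (3) * (91/3) = -91  (0 row swaps -> sign +1)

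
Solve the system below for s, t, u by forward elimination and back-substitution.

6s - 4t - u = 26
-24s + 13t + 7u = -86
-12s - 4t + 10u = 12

Forward elimination on [A|b]:
R2 <- R2 - (-4)*R1:  [  0  -3   3  18 ]
R3 <- R3 - (-2)*R1:  [   0  -12    8   64 ]
R3 <- R3 - (4)*R2:  [  0   0  -4  -8 ]
Row echelon form:
[ 6  -4  -1  |  26 ]
[ 0  -3   3  |  18 ]
[ 0   0  -4  |  -8 ]
Back-substitution:
u = (-8) / -4 = 2
t = (18 - (3)*(2)) / -3 = -4
s = (26 - (-4)*(-4) - (-1)*(2)) / 6 = 2

(2, -4, 2)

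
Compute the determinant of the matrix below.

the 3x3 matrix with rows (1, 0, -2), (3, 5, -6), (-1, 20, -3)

Forward elimination:
R2 <- R2 - (3)*R1:  [ 0  5  0 ]
R3 <- R3 - (-1)*R1:  [  0  20  -5 ]
R3 <- R3 - (4)*R2:  [  0   0  -5 ]
Upper-triangular form:
[ 1  0  -2 ]
[ 0  5   0 ]
[ 0  0  -5 ]
det(A) = (-1)^0 * (1) * (5) * (-5) = -25  (0 row swaps -> sign +1)

det(A) = -25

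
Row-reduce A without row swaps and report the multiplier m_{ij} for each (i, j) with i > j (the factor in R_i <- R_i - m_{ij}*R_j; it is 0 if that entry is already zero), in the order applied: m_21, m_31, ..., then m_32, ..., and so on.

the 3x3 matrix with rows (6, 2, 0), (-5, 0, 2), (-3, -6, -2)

multipliers: -5/6, -1/2, -3

Forward elimination:
R2 <- R2 - (-5/6)*R1:  [   0  5/3    2 ]
R3 <- R3 - (-1/2)*R1:  [  0  -5  -2 ]
R3 <- R3 - (-3)*R2:  [ 0  0  4 ]
Multipliers (in order of application): m_{21} = -5/6, m_{31} = -1/2, m_{32} = -3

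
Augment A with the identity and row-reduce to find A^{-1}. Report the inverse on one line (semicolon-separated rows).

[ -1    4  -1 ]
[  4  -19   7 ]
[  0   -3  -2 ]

inverse = [-59/15 -11/15 -3/5; -8/15 -2/15 -1/5; 4/5 1/5 -1/5]

Gauss-Jordan on [A | I]:
R1 <- (1/-1)*R1:  [  1  -4   1  |  -1   0   0 ]
R2 <- R2 - (4)*R1:  [  0  -3   3  |   4   1   0 ]
R2 <- (1/-3)*R2:  [    0     1    -1  |  -4/3  -1/3     0 ]
R1 <- R1 - (-4)*R2:  [     1      0     -3  |  -19/3   -4/3      0 ]
R3 <- R3 - (-3)*R2:  [  0   0  -5  |  -4  -1   1 ]
R3 <- (1/-5)*R3:  [    0     0     1  |   4/5   1/5  -1/5 ]
R1 <- R1 - (-3)*R3:  [      1       0       0  |  -59/15  -11/15    -3/5 ]
R2 <- R2 - (-1)*R3:  [     0      1      0  |  -8/15  -2/15   -1/5 ]
Right block of [I | A^{-1}] is the inverse:
[ -59/15  -11/15  -3/5 ]
[  -8/15   -2/15  -1/5 ]
[    4/5     1/5  -1/5 ]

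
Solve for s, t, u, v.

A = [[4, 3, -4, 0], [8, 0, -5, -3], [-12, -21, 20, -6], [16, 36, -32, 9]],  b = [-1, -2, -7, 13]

Forward elimination on [A|b]:
R2 <- R2 - (2)*R1:  [  0  -6   3  -3   0 ]
R3 <- R3 - (-3)*R1:  [   0  -12    8   -6  -10 ]
R4 <- R4 - (4)*R1:  [   0   24  -16    9   17 ]
R3 <- R3 - (2)*R2:  [   0    0    2    0  -10 ]
R4 <- R4 - (-4)*R2:  [  0   0  -4  -3  17 ]
R4 <- R4 - (-2)*R3:  [  0   0   0  -3  -3 ]
Row echelon form:
[ 4   3  -4   0  |   -1 ]
[ 0  -6   3  -3  |    0 ]
[ 0   0   2   0  |  -10 ]
[ 0   0   0  -3  |   -3 ]
Back-substitution:
v = (-3) / -3 = 1
u = (-10) / 2 = -5
t = (0 - (3)*(-5) - (-3)*(1)) / -6 = -3
s = (-1 - (3)*(-3) - (-4)*(-5)) / 4 = -3

(-3, -3, -5, 1)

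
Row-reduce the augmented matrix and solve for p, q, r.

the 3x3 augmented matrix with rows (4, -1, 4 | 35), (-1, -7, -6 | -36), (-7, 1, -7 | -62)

(5, 1, 4)

Forward elimination on [A|b]:
R2 <- R2 - (-1/4)*R1:  [      0   -29/4      -5  -109/4 ]
R3 <- R3 - (-7/4)*R1:  [    0  -3/4     0  -3/4 ]
R3 <- R3 - (3/29)*R2:  [     0      0  15/29  60/29 ]
Row echelon form:
[ 4     -1      4  |      35 ]
[ 0  -29/4     -5  |  -109/4 ]
[ 0      0  15/29  |   60/29 ]
Back-substitution:
r = (60/29) / (15/29) = 4
q = (-109/4 - (-5)*(4)) / (-29/4) = 1
p = (35 - (-1)*(1) - (4)*(4)) / 4 = 5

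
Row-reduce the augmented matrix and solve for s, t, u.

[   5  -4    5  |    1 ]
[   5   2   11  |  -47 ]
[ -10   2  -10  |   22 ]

(1, -4, -4)

Forward elimination on [A|b]:
R2 <- R2 - (1)*R1:  [   0    6    6  -48 ]
R3 <- R3 - (-2)*R1:  [  0  -6   0  24 ]
R3 <- R3 - (-1)*R2:  [   0    0    6  -24 ]
Row echelon form:
[ 5  -4  5  |    1 ]
[ 0   6  6  |  -48 ]
[ 0   0  6  |  -24 ]
Back-substitution:
u = (-24) / 6 = -4
t = (-48 - (6)*(-4)) / 6 = -4
s = (1 - (-4)*(-4) - (5)*(-4)) / 5 = 1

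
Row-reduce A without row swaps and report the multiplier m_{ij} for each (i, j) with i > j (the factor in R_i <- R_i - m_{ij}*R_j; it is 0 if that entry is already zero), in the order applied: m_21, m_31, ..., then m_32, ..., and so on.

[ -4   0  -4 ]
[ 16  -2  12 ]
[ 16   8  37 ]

Forward elimination:
R2 <- R2 - (-4)*R1:  [  0  -2  -4 ]
R3 <- R3 - (-4)*R1:  [  0   8  21 ]
R3 <- R3 - (-4)*R2:  [ 0  0  5 ]
Multipliers (in order of application): m_{21} = -4, m_{31} = -4, m_{32} = -4

multipliers: -4, -4, -4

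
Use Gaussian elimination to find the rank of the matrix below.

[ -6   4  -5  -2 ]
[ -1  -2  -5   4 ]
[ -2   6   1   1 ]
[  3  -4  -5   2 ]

rank(A) = 4

Row reduction:
R2 <- R2 - (1/6)*R1:  [     0   -8/3  -25/6   13/3 ]
R3 <- R3 - (1/3)*R1:  [    0  14/3   8/3   5/3 ]
R4 <- R4 - (-1/2)*R1:  [     0     -2  -15/2      1 ]
R3 <- R3 - (-7/4)*R2:  [     0      0  -37/8   37/4 ]
R4 <- R4 - (3/4)*R2:  [     0      0  -35/8   -9/4 ]
R4 <- R4 - (35/37)*R3:  [   0    0    0  -11 ]
Row echelon form:
[ -6     4     -5    -2 ]
[  0  -8/3  -25/6  13/3 ]
[  0     0  -37/8  37/4 ]
[  0     0      0   -11 ]
Nonzero rows / pivot columns: 4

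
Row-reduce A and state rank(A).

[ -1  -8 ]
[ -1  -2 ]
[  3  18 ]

Row reduction:
R2 <- R2 - (1)*R1:  [ 0  6 ]
R3 <- R3 - (-3)*R1:  [  0  -6 ]
R3 <- R3 - (-1)*R2:  [ 0  0 ]
Row echelon form:
[ -1  -8 ]
[  0   6 ]
[  0   0 ]
Nonzero rows / pivot columns: 2

rank(A) = 2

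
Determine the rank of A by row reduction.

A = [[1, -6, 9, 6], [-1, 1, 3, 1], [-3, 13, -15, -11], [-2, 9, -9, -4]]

rank(A) = 3

Row reduction:
R2 <- R2 - (-1)*R1:  [  0  -5  12   7 ]
R3 <- R3 - (-3)*R1:  [  0  -5  12   7 ]
R4 <- R4 - (-2)*R1:  [  0  -3   9   8 ]
R3 <- R3 - (1)*R2:  [ 0  0  0  0 ]
R4 <- R4 - (3/5)*R2:  [    0     0   9/5  19/5 ]
R3 <-> R4   (pivot in column 3 was zero)
[ 1  -6    9     6 ]
[ 0  -5   12     7 ]
[ 0   0  9/5  19/5 ]
[ 0   0    0     0 ]
Row echelon form:
[ 1  -6    9     6 ]
[ 0  -5   12     7 ]
[ 0   0  9/5  19/5 ]
[ 0   0    0     0 ]
Nonzero rows / pivot columns: 3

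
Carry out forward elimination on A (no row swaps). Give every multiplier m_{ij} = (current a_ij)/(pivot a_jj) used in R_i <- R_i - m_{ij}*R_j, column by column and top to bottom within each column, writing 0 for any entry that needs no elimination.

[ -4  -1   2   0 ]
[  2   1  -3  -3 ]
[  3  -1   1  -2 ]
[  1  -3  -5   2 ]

Forward elimination:
R2 <- R2 - (-1/2)*R1:  [   0  1/2   -2   -3 ]
R3 <- R3 - (-3/4)*R1:  [    0  -7/4   5/2    -2 ]
R4 <- R4 - (-1/4)*R1:  [     0  -13/4   -9/2      2 ]
R3 <- R3 - (-7/2)*R2:  [     0      0   -9/2  -25/2 ]
R4 <- R4 - (-13/2)*R2:  [     0      0  -35/2  -35/2 ]
R4 <- R4 - (35/9)*R3:  [     0      0      0  280/9 ]
Multipliers (in order of application): m_{21} = -1/2, m_{31} = -3/4, m_{41} = -1/4, m_{32} = -7/2, m_{42} = -13/2, m_{43} = 35/9

multipliers: -1/2, -3/4, -1/4, -7/2, -13/2, 35/9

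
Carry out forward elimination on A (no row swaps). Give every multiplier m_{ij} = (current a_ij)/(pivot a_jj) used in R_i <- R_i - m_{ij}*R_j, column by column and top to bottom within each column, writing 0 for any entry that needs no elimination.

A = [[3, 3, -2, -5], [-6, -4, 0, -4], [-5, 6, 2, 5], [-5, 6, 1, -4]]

multipliers: -2, -5/3, -5/3, 11/2, 11/2, 59/62

Forward elimination:
R2 <- R2 - (-2)*R1:  [   0    2   -4  -14 ]
R3 <- R3 - (-5/3)*R1:  [     0     11   -4/3  -10/3 ]
R4 <- R4 - (-5/3)*R1:  [     0     11   -7/3  -37/3 ]
R3 <- R3 - (11/2)*R2:  [     0      0   62/3  221/3 ]
R4 <- R4 - (11/2)*R2:  [     0      0   59/3  194/3 ]
R4 <- R4 - (59/62)*R3:  [       0        0        0  -337/62 ]
Multipliers (in order of application): m_{21} = -2, m_{31} = -5/3, m_{41} = -5/3, m_{32} = 11/2, m_{42} = 11/2, m_{43} = 59/62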